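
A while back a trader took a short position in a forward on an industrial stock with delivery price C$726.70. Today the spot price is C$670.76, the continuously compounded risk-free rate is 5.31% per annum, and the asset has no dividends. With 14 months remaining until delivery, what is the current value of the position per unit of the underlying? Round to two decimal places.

C$12.29

Current fair forward for the remaining 14 months: F = S·e^(r·T), r = 0.0531
F = 670.76 · e^(0.0531 × 14/12) = 670.76 × 1.063909 = 713.6276
Value of long forward = (F − K)·e^(−rT) = (713.6276 − 726.70) · e^(−0.0531·14/12)
= -13.0724 × 0.939930 = -12.29
Short position value = −(long value) = C$12.29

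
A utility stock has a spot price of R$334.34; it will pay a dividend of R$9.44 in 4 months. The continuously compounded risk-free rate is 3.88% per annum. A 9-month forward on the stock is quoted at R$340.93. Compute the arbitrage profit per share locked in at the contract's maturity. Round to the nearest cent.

PV(dividends) I = 9.44·e^(−0.0388·4/12) = 9.3187
Fair forward F* = (S − I)·e^(rT) = (334.34 − 9.3187)·e^0.029100 = 325.0213 × 1.029528 = 334.6185
Market R$340.93 > fair 334.6185: forward overpriced → cash-and-carry (borrow at r, buy the stock and collect the dividends, short the forward).
Profit at T = |F_mkt − F*| = |340.93 − 334.6185| = R$6.31 per share

R$6.31 per share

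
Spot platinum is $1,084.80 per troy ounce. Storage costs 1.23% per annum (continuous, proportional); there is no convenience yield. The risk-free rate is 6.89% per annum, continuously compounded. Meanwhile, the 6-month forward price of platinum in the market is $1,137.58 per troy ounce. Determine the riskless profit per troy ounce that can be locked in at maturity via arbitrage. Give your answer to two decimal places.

Fair forward: F* = S·e^(carry·T), with carry = (r + u) = 0.0689 + 0.0123 = 0.0812
F* = 1084.80 · e^(0.0812 × 6/12) = 1084.80 · e^0.04060000 = 1084.80 × 1.04143545 = $1129.7492
Market $1137.58 > fair $1129.7492: forward overpriced → cash-and-carry (buy spot, short the forward).
At maturity, profit = |F_mkt − F*| = |1137.58 − 1129.7492| = $7.83 per troy ounce

$7.83 per troy ounce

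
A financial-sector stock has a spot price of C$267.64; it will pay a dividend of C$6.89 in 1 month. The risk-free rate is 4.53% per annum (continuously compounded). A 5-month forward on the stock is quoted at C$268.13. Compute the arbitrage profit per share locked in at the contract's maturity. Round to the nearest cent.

C$2.39 per share

PV(dividends) I = 6.89·e^(−0.0453·1/12) = 6.8640
Fair forward F* = (S − I)·e^(rT) = (267.64 − 6.8640)·e^0.018875 = 260.7760 × 1.019054 = 265.7448
Market C$268.13 > fair 265.7448: forward overpriced → cash-and-carry (borrow at r, buy the stock and collect the dividends, short the forward).
Profit at T = |F_mkt − F*| = |268.13 − 265.7448| = C$2.39 per share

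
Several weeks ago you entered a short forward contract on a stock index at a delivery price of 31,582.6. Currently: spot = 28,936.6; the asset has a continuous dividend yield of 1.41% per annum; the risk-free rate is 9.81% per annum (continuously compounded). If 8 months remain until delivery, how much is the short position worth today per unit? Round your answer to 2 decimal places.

Current fair forward for the remaining 8 months: F = S·e^((r − q)·T), (r − q) = 0.0981 − 0.0141 = 0.0840
F = 28936.6 · e^(0.0840 × 8/12) = 28936.6 × 1.05759768 = 30603.2810
Value of long forward = (F − K)·e^(−rT) = (30603.2810 − 31582.6) · e^(−0.0981·8/12)
= -979.3190 × 0.93669271 = -917.32
Short position value = −(long value) = 917.32

917.32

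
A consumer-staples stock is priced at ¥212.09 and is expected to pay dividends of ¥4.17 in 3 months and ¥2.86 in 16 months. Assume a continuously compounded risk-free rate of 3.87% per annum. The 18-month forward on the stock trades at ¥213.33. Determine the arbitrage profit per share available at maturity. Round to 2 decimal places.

PV(dividends) I = 4.17·e^(−0.0387·3/12) + 2.86·e^(−0.0387·16/12) = 6.8460
Fair forward F* = (S − I)·e^(rT) = (212.09 − 6.8460)·e^0.058050 = 205.2440 × 1.059768 = 217.5110
Market ¥213.33 < fair 217.5110: forward underpriced → reverse cash-and-carry (short the stock, invest proceeds at r, pay the dividends, go long the forward).
Profit at T = |F_mkt − F*| = |213.33 − 217.5110| = ¥4.18 per share

¥4.18 per share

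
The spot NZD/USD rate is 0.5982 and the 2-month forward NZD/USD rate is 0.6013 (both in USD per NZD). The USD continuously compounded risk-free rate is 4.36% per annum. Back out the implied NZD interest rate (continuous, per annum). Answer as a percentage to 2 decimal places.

F = S·e^((r_USD − r_NZD)T) ⇒ r_NZD = r_USD − ln(F/S)/T
ln(0.6013/0.5982) = 0.005169; /(2/12) = 0.031014
r_NZD = 0.0436 − 0.031014 = 0.012586
r_NZD = 1.26%

1.26%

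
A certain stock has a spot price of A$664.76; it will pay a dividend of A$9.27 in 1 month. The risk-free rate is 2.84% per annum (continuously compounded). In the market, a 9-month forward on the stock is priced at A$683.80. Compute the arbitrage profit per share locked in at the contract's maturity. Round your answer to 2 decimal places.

A$14.18 per share

PV(dividends) I = 9.27·e^(−0.0284·1/12) = 9.2481
Fair forward F* = (S − I)·e^(rT) = (664.76 − 9.2481)·e^0.021300 = 655.5119 × 1.021528 = 669.6238
Market A$683.80 > fair 669.6238: forward overpriced → cash-and-carry (borrow at r, buy the stock and collect the dividends, short the forward).
Profit at T = |F_mkt − F*| = |683.80 − 669.6238| = A$14.18 per share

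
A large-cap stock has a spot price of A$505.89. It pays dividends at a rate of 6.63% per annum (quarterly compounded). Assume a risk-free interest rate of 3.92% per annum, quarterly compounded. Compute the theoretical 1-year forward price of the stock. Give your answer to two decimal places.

A$492.54

F = S · (1+r/4)^(4T) / (1+q/4)^(4T)
= 505.89 × 1.039780 / 1.067967 = 505.89 × 0.973607
F = A$492.54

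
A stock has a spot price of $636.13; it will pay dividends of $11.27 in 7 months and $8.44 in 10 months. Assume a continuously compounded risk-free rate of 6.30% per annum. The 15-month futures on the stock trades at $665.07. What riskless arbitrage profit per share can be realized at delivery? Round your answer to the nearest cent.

PV(dividends) I = 11.27·e^(−0.0630·7/12) + 8.44·e^(−0.0630·10/12) = 18.8717
Fair futures F* = (S − I)·e^(rT) = (636.13 − 18.8717)·e^0.078750 = 617.2583 × 1.081934 = 667.8327
Market $665.07 < fair 667.8327: forward underpriced → reverse cash-and-carry (short the stock, invest proceeds at r, pay the dividends, go long the forward).
Profit at T = |F_mkt − F*| = |665.07 − 667.8327| = $2.76 per share

$2.76 per share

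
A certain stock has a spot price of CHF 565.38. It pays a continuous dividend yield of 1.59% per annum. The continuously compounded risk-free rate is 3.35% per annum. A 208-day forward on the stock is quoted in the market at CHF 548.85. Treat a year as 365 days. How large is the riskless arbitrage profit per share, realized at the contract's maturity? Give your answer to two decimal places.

Fair forward: F* = S·e^(carry·T), with carry = (r − q) = 0.0335 − 0.0159 = 0.0176
F* = 565.38 · e^(0.0176 × 208/365) = 565.38 · e^0.010030 = 565.38 × 1.010080 = CHF 571.0790
Market CHF 548.85 < fair CHF 571.0790: forward underpriced → reverse cash-and-carry (short spot, go long the forward).
At maturity, profit = |F_mkt − F*| = |548.85 − 571.0790| = CHF 22.23 per share

CHF 22.23 per share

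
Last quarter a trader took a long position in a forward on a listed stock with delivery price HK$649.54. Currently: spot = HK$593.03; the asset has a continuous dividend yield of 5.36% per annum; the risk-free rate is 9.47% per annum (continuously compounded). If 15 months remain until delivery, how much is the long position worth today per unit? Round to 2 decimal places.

Current fair forward for the remaining 15 months: F = S·e^((r − q)·T), (r − q) = 0.0947 − 0.0536 = 0.0411
F = 593.03 · e^(0.0411 × 15/12) = 593.03 × 1.052718 = 624.2934
Value of long forward = (F − K)·e^(−rT) = (624.2934 − 649.54) · e^(−0.0947·15/12)
= -25.2466 × 0.888363 = -22.43

-HK$22.43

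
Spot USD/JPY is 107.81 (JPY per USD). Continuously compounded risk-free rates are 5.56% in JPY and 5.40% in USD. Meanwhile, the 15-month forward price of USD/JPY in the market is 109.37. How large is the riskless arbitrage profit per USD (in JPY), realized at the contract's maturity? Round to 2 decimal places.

1.34 per USD (in JPY)

Fair forward: F* = S·e^(carry·T), with carry = (r_JPY − r_USD) = 0.0556 − 0.0540 = 0.0016
F* = 107.81 · e^(0.0016 × 15/12) = 107.81 · e^0.002000 = 107.81 × 1.002002 = 108.0258
Market 109.37 > fair 108.0258: forward overpriced → cash-and-carry (buy spot, short the forward).
At maturity, profit = |F_mkt − F*| = |109.37 − 108.0258| = 1.34 per USD (in JPY)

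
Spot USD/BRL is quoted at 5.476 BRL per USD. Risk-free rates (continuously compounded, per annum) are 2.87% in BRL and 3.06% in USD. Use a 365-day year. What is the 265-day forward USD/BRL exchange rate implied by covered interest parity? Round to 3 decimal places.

5.468

F = S·e^((r_BRL − r_USD)T) = 5.476 · e^((0.0287 − 0.0306) × 265/365)
= 5.476 · e^-0.001379 = 5.476 × 0.998622
F = 5.468 BRL per USD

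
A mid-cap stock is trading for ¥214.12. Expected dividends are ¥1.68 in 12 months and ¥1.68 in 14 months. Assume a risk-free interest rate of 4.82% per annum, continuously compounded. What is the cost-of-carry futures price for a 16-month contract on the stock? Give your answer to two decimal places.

PV(dividends) I = 1.68·e^(−0.0482·12/12) + 1.68·e^(−0.0482·14/12)
I = 1.6009 + 1.5881 = 3.1890
F = (S − I)·e^(rT) = (214.12 − 3.1890) · e^(0.0482·16/12)
= 210.9310 · e^0.064267 = 210.9310 × 1.066377 = ¥224.93

¥224.93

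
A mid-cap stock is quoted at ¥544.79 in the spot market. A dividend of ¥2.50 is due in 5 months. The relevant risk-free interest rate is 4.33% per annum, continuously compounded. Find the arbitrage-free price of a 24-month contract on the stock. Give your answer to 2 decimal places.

PV(dividends) I = 2.50·e^(−0.0433·5/12)
I = 2.4553
F = (S − I)·e^(rT) = (544.79 − 2.4553) · e^(0.0433·24/12)
= 542.3347 · e^0.086600 = 542.3347 × 1.090460 = ¥591.39

¥591.39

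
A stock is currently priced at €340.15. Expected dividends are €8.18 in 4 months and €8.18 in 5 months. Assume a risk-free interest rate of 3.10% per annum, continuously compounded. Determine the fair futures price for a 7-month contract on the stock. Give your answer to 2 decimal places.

€329.89

PV(dividends) I = 8.18·e^(−0.0310·4/12) + 8.18·e^(−0.0310·5/12)
I = 8.0959 + 8.0750 = 16.1709
F = (S − I)·e^(rT) = (340.15 − 16.1709) · e^(0.0310·7/12)
= 323.9791 · e^0.018083 = 323.9791 × 1.018247 = €329.89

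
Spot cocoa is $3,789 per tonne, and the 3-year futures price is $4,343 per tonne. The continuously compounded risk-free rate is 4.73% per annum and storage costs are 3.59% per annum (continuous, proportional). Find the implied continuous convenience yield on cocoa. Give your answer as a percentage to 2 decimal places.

3.77%

F = S·e^((r+u−y)T) ⇒ (r+u−y) = ln(F/S)/T
ln(4343/3789) = 0.136463; /T ⇒ 0.045488
y = r + u − ln(F/S)/T = 0.0473 + 0.0359 − 0.045488 = 0.037712
y = 3.77%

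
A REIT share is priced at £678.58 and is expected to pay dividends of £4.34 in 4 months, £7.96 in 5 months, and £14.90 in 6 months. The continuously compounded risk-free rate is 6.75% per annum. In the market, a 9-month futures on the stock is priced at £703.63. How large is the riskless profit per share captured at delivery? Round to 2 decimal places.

PV(dividends) I = 4.34·e^(−0.0675·4/12) + 7.96·e^(−0.0675·5/12) + 14.90·e^(−0.0675·6/12) = 26.3882
Fair futures F* = (S − I)·e^(rT) = (678.58 − 26.3882)·e^0.050625 = 652.1918 × 1.051928 = 686.0588
Market £703.63 > fair 686.0588: forward overpriced → cash-and-carry (borrow at r, buy the stock and collect the dividends, short the forward).
Profit at T = |F_mkt − F*| = |703.63 − 686.0588| = £17.57 per share

£17.57 per share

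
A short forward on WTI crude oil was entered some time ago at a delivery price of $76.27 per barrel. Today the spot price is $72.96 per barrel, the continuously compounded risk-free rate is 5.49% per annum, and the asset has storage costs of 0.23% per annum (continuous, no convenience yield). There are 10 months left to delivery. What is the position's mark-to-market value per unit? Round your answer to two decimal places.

-$0.24 per barrel

Current fair forward for the remaining 10 months: F = S·e^((r + u)·T), (r + u) = 0.0549 + 0.0023 = 0.0572
F = 72.96 · e^(0.0572 × 10/12) = 72.96 × 1.048821 = 76.5220
Value of long forward = (F − K)·e^(−rT) = (76.5220 − 76.27) · e^(−0.0549·10/12)
= 0.2520 × 0.955281 = 0.24
Short position value = −(long value) = -$0.24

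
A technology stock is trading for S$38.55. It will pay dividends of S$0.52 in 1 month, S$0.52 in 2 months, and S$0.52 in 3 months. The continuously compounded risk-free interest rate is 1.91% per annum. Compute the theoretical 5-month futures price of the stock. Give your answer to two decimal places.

PV(dividends) I = 0.52·e^(−0.0191·1/12) + 0.52·e^(−0.0191·2/12) + 0.52·e^(−0.0191·3/12)
I = 0.5192 + 0.5183 + 0.5175 = 1.5550
F = (S − I)·e^(rT) = (38.55 − 1.5550) · e^(0.0191·5/12)
= 36.9950 · e^0.007958 = 36.9950 × 1.007990 = S$37.29

S$37.29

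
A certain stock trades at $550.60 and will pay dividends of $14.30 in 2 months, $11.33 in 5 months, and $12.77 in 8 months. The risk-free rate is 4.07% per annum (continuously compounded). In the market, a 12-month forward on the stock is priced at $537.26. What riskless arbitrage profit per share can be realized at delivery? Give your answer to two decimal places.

PV(dividends) I = 14.30·e^(−0.0407·2/12) + 11.33·e^(−0.0407·5/12) + 12.77·e^(−0.0407·8/12) = 37.7710
Fair forward F* = (S − I)·e^(rT) = (550.60 − 37.7710)·e^0.040700 = 512.8290 × 1.041540 = 534.1319
Market $537.26 > fair 534.1319: forward overpriced → cash-and-carry (borrow at r, buy the stock and collect the dividends, short the forward).
Profit at T = |F_mkt − F*| = |537.26 − 534.1319| = $3.13 per share

$3.13 per share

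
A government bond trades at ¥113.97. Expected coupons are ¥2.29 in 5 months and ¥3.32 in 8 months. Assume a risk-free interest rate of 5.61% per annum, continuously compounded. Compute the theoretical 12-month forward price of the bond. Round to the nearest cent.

¥114.80

PV(coupons) I = 2.29·e^(−0.0561·5/12) + 3.32·e^(−0.0561·8/12)
I = 2.2371 + 3.1981 = 5.4352
F = (S − I)·e^(rT) = (113.97 − 5.4352) · e^(0.0561·12/12)
= 108.5348 · e^0.056100 = 108.5348 × 1.057703 = ¥114.80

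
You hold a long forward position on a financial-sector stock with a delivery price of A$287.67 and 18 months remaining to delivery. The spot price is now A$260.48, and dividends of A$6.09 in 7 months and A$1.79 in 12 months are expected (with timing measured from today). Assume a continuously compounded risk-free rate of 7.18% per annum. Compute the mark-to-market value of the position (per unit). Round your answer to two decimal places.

-A$5.32

PV(remaining dividends) I = 6.09·e^(−0.0718·7/12) + 1.79·e^(−0.0718·12/12) = 7.5062
Current forward F = (S − I)·e^(rT) = (260.48 − 7.5062)·e^(0.0718·18/12) = 252.9738 × 1.113714 = 281.7405
Value (long) = (F − K)·e^(−rT) = (281.7405 − 287.67) × 0.897897 = -5.3241
Value = -A$5.32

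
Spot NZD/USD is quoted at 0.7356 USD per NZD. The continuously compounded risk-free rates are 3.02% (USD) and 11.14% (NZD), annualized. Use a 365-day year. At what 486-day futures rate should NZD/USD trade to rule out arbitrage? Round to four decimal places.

F = S·e^((r_USD − r_NZD)T) = 0.7356 · e^((0.0302 − 0.1114) × 486/365)
= 0.7356 · e^-0.108118 = 0.7356 × 0.897522
F = 0.6602 USD per NZD

0.6602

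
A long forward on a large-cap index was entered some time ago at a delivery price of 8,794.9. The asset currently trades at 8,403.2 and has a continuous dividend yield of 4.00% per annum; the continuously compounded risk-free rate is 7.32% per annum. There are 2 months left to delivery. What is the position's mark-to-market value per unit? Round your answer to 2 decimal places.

-340.89

Current fair forward for the remaining 2 months: F = S·e^((r − q)·T), (r − q) = 0.0732 − 0.0400 = 0.0332
F = 8403.2 · e^(0.0332 × 2/12) = 8403.2 × 1.00554867 = 8449.8266
Value of long forward = (F − K)·e^(−rT) = (8449.8266 − 8794.9) · e^(−0.0732·2/12)
= -345.0734 × 0.98787412 = -340.89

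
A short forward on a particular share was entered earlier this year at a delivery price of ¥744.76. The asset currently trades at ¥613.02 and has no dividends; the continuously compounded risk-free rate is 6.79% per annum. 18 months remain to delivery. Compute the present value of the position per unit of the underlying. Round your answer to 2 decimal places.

Current fair forward for the remaining 18 months: F = S·e^(r·T), r = 0.0679
F = 613.02 · e^(0.0679 × 18/12) = 613.02 × 1.107217 = 678.7462
Value of long forward = (F − K)·e^(−rT) = (678.7462 − 744.76) · e^(−0.0679·18/12)
= -66.0138 × 0.903165 = -59.62
Short position value = −(long value) = ¥59.62

¥59.62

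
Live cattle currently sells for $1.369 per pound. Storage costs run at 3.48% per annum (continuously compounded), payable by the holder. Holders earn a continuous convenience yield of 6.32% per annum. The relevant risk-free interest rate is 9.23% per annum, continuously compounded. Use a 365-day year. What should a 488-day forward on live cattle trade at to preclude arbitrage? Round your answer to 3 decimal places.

$1.491 per pound

Net carry = r + u − y = 0.0923 + 0.0348 − 0.0632 = 0.0639
F = S·e^((r+u−y)T) = 1.369 · e^(0.0639 × 488/365) = 1.369 · e^0.085433
= 1.369 × 1.089189 = $1.491 per pound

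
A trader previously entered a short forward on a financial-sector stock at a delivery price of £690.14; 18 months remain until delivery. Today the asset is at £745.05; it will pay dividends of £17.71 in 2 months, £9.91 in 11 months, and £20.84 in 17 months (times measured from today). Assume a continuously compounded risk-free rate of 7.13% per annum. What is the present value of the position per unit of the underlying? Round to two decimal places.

PV(remaining dividends) I = 17.71·e^(−0.0713·2/12) + 9.91·e^(−0.0713·11/12) + 20.84·e^(−0.0713·17/12) = 45.6216
Current forward F = (S − I)·e^(rT) = (745.05 − 45.6216)·e^(0.0713·18/12) = 699.4284 × 1.112879 = 778.3792
Value (long) = (F − K)·e^(−rT) = (778.3792 − 690.14) × 0.898571 = 79.2892
Short position value = −(long value) = -£79.29

-£79.29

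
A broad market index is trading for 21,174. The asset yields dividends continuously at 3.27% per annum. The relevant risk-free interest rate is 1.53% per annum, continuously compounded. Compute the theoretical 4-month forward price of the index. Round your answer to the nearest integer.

F = S·e^((r − q)T) = 21174 · e^((0.0153 − 0.0327) × 4/12)
= 21174 · e^-0.005800 = 21174 × 0.994217
F = 21,052

21,052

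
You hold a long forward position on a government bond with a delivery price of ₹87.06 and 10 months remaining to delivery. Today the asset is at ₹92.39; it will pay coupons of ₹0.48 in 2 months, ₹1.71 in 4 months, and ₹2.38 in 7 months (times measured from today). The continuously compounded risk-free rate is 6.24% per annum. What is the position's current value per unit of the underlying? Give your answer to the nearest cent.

₹5.30

PV(remaining coupons) I = 0.48·e^(−0.0624·2/12) + 1.71·e^(−0.0624·4/12) + 2.38·e^(−0.0624·7/12) = 4.4448
Current forward F = (S − I)·e^(rT) = (92.39 − 4.4448)·e^(0.0624·10/12) = 87.9452 × 1.053376 = 92.6394
Value (long) = (F − K)·e^(−rT) = (92.6394 − 87.06) × 0.949329 = 5.2967
Value = ₹5.30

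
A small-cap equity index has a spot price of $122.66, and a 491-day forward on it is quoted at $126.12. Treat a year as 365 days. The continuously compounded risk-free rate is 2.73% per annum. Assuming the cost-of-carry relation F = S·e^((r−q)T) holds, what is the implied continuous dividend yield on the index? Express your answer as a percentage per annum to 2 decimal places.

0.66%

From F = S·e^((r−q)T): (r − q) = ln(F/S)/T
ln(126.12/122.66) = ln(1.028208) = 0.027817
(r − q) = 0.027817 / (491/365) = 0.020679
q = r − ln(F/S)/T = 0.0273 − 0.020679 = 0.006621
q = 0.66%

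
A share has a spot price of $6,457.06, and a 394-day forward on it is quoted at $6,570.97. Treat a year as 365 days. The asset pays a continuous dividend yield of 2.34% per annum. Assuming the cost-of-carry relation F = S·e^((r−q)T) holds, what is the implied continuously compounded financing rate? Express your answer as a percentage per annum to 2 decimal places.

3.96%

From F = S·e^((r−q)T): (r − q) = ln(F/S)/T
ln(6570.97/6457.06) = ln(1.017641) = 0.017487
(r − q) = 0.017487 / (394/365) = 0.016200
r = ln(F/S)/T + q = 0.016200 + 0.0234 = 0.039600
r = 3.96%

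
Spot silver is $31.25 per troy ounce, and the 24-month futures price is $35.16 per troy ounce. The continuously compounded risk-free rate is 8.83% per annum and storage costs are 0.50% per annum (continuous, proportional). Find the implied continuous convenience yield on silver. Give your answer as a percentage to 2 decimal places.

3.44%

F = S·e^((r+u−y)T) ⇒ (r+u−y) = ln(F/S)/T
ln(35.16/31.25) = 0.117890; /T ⇒ 0.058945
y = r + u − ln(F/S)/T = 0.0883 + 0.0050 − 0.058945 = 0.034355
y = 3.44%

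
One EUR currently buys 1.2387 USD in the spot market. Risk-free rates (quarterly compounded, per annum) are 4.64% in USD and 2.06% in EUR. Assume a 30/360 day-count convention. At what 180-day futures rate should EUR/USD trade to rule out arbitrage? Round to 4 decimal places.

1.2546

By covered interest parity, F = S · (1+r_USD/4)^(4T) / (1+r_EUR/4)^(4T)
= 1.2387 × 1.023335 / 1.010327 = 1.2387 × 1.012875
F = 1.2546 USD per EUR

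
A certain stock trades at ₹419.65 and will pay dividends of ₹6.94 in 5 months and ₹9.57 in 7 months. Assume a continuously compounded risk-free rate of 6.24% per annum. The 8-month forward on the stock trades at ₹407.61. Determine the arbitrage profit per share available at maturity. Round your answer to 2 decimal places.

PV(dividends) I = 6.94·e^(−0.0624·5/12) + 9.57·e^(−0.0624·7/12) = 15.9898
Fair forward F* = (S − I)·e^(rT) = (419.65 − 15.9898)·e^0.041600 = 403.6602 × 1.042477 = 420.8065
Market ₹407.61 < fair 420.8065: forward underpriced → reverse cash-and-carry (short the stock, invest proceeds at r, pay the dividends, go long the forward).
Profit at T = |F_mkt − F*| = |407.61 − 420.8065| = ₹13.20 per share

₹13.20 per share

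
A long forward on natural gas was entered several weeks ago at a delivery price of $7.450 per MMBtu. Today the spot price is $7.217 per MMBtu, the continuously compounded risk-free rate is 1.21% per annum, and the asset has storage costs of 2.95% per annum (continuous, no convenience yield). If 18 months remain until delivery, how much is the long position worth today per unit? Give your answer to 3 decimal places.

Current fair forward for the remaining 18 months: F = S·e^((r + u)·T), (r + u) = 0.0121 + 0.0295 = 0.0416
F = 7.217 · e^(0.0416 × 18/12) = 7.217 × 1.064388 = 7.6817
Value of long forward = (F − K)·e^(−rT) = (7.6817 − 7.450) · e^(−0.0121·18/12)
= 0.2317 × 0.982014 = 0.228

$0.228 per MMBtu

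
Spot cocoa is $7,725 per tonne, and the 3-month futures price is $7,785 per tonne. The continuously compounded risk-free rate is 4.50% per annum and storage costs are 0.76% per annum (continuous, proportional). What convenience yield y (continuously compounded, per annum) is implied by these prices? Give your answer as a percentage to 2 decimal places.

F = S·e^((r+u−y)T) ⇒ (r+u−y) = ln(F/S)/T
ln(7785/7725) = 0.007737; /T ⇒ 0.030948
y = r + u − ln(F/S)/T = 0.0450 + 0.0076 − 0.030948 = 0.021652
y = 2.17%

2.17%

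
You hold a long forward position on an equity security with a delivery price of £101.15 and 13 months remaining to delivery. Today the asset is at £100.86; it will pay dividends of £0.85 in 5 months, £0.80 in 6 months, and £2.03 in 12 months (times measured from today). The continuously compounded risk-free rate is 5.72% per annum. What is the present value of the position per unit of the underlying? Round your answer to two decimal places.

£2.26

PV(remaining dividends) I = 0.85·e^(−0.0572·5/12) + 0.80·e^(−0.0572·6/12) + 2.03·e^(−0.0572·12/12) = 3.5246
Current forward F = (S − I)·e^(rT) = (100.86 − 3.5246)·e^(0.0572·13/12) = 97.3354 × 1.063927 = 103.5578
Value (long) = (F − K)·e^(−rT) = (103.5578 − 101.15) × 0.939914 = 2.2631
Value = £2.26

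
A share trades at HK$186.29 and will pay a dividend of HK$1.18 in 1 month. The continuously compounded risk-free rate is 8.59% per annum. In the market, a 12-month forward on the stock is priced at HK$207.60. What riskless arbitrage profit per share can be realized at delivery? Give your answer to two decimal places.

HK$5.88 per share

PV(dividends) I = 1.18·e^(−0.0859·1/12) = 1.1716
Fair forward F* = (S − I)·e^(rT) = (186.29 − 1.1716)·e^0.085900 = 185.1184 × 1.089697 = 201.7230
Market HK$207.60 > fair 201.7230: forward overpriced → cash-and-carry (borrow at r, buy the stock and collect the dividends, short the forward).
Profit at T = |F_mkt − F*| = |207.60 − 201.7230| = HK$5.88 per share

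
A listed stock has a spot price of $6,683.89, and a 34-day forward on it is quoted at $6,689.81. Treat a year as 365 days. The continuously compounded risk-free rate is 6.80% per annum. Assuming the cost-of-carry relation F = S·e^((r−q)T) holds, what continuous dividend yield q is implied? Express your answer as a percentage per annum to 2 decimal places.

From F = S·e^((r−q)T): (r − q) = ln(F/S)/T
ln(6689.81/6683.89) = ln(1.000886) = 0.000886
(r − q) = 0.000886 / (34/365) = 0.009511
q = r − ln(F/S)/T = 0.0680 − 0.009511 = 0.058489
q = 5.85%

5.85%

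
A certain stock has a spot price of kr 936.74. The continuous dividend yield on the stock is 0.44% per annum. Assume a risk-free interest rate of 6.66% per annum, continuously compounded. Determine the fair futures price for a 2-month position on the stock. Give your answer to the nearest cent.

kr 946.50

F = S·e^((r − q)T) = 936.74 · e^((0.0666 − 0.0044) × 2/12)
= 936.74 · e^0.010367 = 936.74 × 1.010421
F = kr 946.50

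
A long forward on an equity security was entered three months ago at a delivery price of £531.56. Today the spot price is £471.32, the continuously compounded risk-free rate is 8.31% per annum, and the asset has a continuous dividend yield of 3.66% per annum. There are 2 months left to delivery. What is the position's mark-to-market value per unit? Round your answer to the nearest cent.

-£55.79

Current fair forward for the remaining 2 months: F = S·e^((r − q)·T), (r − q) = 0.0831 − 0.0366 = 0.0465
F = 471.32 · e^(0.0465 × 2/12) = 471.32 × 1.007780 = 474.9869
Value of long forward = (F − K)·e^(−rT) = (474.9869 − 531.56) · e^(−0.0831·2/12)
= -56.5731 × 0.986245 = -55.79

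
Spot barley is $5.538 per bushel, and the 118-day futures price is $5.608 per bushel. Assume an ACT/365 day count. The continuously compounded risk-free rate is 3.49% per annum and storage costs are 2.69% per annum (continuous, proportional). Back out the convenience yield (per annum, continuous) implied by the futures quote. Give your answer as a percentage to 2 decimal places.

F = S·e^((r+u−y)T) ⇒ (r+u−y) = ln(F/S)/T
ln(5.608/5.538) = 0.012561; /T ⇒ 0.038854
y = r + u − ln(F/S)/T = 0.0349 + 0.0269 − 0.038854 = 0.022946
y = 2.29%

2.29%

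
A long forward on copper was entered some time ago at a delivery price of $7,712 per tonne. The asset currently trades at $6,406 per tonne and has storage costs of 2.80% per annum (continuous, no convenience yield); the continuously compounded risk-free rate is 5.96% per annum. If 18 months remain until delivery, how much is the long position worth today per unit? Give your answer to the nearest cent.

-$371.69 per tonne

Current fair forward for the remaining 18 months: F = S·e^((r + u)·T), (r + u) = 0.0596 + 0.0280 = 0.0876
F = 6406 · e^(0.0876 × 18/12) = 6406 × 1.14042386 = 7305.5552
Value of long forward = (F − K)·e^(−rT) = (7305.5552 − 7712) · e^(−0.0596·18/12)
= -406.4448 × 0.91447971 = -371.69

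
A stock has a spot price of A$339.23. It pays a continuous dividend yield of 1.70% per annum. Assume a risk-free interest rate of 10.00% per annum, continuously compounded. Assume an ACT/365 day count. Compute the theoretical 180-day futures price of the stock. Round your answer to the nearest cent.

A$353.40

F = S·e^((r − q)T) = 339.23 · e^((0.1000 − 0.0170) × 180/365)
= 339.23 · e^0.040932 = 339.23 × 1.041781
F = A$353.40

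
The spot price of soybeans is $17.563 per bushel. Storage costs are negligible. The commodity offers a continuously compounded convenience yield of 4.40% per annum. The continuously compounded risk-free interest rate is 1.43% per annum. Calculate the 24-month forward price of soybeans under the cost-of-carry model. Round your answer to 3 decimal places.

$16.550 per bushel

Net carry = r + u − y = 0.0143 + 0.0000 − 0.0440 = -0.0297
F = S·e^((r+u−y)T) = 17.563 · e^(-0.0297 × 24/12) = 17.563 · e^-0.059400
= 17.563 × 0.942330 = $16.550 per bushel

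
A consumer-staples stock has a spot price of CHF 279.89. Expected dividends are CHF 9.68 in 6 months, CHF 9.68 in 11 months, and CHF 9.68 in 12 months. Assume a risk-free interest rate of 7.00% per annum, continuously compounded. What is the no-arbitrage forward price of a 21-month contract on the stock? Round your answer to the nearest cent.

CHF 285.34

PV(dividends) I = 9.68·e^(−0.0700·6/12) + 9.68·e^(−0.0700·11/12) + 9.68·e^(−0.0700·12/12)
I = 9.3471 + 9.0784 + 9.0256 = 27.4511
F = (S − I)·e^(rT) = (279.89 − 27.4511) · e^(0.0700·21/12)
= 252.4389 · e^0.122500 = 252.4389 × 1.130319 = CHF 285.34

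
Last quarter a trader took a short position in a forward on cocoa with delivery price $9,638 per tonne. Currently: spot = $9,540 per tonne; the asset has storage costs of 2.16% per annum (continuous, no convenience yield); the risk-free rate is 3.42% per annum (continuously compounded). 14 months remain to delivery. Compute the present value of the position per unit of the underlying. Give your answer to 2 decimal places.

Current fair forward for the remaining 14 months: F = S·e^((r + u)·T), (r + u) = 0.0342 + 0.0216 = 0.0558
F = 9540 · e^(0.0558 × 14/12) = 9540 × 1.06726575 = 10181.7153
Value of long forward = (F − K)·e^(−rT) = (10181.7153 − 9638) · e^(−0.0342·14/12)
= 543.7153 × 0.96088552 = 522.45
Short position value = −(long value) = -$522.45

-$522.45 per tonne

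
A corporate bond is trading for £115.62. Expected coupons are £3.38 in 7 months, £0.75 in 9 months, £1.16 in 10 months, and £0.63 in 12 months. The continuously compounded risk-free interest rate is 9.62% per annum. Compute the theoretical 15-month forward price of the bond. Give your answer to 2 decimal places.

PV(coupons) I = 3.38·e^(−0.0962·7/12) + 0.75·e^(−0.0962·9/12) + 1.16·e^(−0.0962·10/12) + 0.63·e^(−0.0962·12/12)
I = 3.1955 + 0.6978 + 1.0706 + 0.5722 = 5.5361
F = (S − I)·e^(rT) = (115.62 − 5.5361) · e^(0.0962·15/12)
= 110.0839 · e^0.120250 = 110.0839 × 1.127779 = £124.15

£124.15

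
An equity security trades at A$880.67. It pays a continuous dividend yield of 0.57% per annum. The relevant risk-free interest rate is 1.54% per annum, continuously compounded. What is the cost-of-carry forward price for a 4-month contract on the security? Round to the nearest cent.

A$883.52

F = S·e^((r − q)T) = 880.67 · e^((0.0154 − 0.0057) × 4/12)
= 880.67 · e^0.003233 = 880.67 × 1.003238
F = A$883.52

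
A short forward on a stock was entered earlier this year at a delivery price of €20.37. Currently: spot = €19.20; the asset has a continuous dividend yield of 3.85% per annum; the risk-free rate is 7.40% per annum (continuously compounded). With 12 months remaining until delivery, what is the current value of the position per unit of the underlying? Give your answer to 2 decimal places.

€0.44

Current fair forward for the remaining 12 months: F = S·e^((r − q)·T), (r − q) = 0.0740 − 0.0385 = 0.0355
F = 19.20 · e^(0.0355 × 12/12) = 19.20 × 1.036138 = 19.8938
Value of long forward = (F − K)·e^(−rT) = (19.8938 − 20.37) · e^(−0.0740·12/12)
= -0.4762 × 0.928672 = -0.44
Short position value = −(long value) = €0.44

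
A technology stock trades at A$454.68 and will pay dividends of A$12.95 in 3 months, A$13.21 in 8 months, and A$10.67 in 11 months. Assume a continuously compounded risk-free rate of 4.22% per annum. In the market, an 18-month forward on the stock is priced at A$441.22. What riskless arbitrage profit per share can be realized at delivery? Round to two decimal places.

PV(dividends) I = 12.95·e^(−0.0422·3/12) + 13.21·e^(−0.0422·8/12) + 10.67·e^(−0.0422·11/12) = 35.9228
Fair forward F* = (S − I)·e^(rT) = (454.68 − 35.9228)·e^0.063300 = 418.7572 × 1.065346 = 446.1213
Market A$441.22 < fair 446.1213: forward underpriced → reverse cash-and-carry (short the stock, invest proceeds at r, pay the dividends, go long the forward).
Profit at T = |F_mkt − F*| = |441.22 − 446.1213| = A$4.90 per share

A$4.90 per share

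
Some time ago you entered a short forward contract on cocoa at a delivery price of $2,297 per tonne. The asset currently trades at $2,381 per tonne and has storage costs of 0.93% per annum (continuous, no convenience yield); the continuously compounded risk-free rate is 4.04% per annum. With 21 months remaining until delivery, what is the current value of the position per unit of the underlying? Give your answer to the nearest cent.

-$279.86 per tonne

Current fair forward for the remaining 21 months: F = S·e^((r + u)·T), (r + u) = 0.0404 + 0.0093 = 0.0497
F = 2381 · e^(0.0497 × 21/12) = 2381 × 1.09086941 = 2597.3601
Value of long forward = (F − K)·e^(−rT) = (2597.3601 − 2297) · e^(−0.0404·21/12)
= 300.3601 × 0.93174137 = 279.86
Short position value = −(long value) = -$279.86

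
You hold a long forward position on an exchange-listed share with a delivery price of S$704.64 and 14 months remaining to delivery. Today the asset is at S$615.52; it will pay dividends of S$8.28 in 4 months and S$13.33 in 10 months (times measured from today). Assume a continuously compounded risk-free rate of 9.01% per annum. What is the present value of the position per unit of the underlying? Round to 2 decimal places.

-S$39.21

PV(remaining dividends) I = 8.28·e^(−0.0901·4/12) + 13.33·e^(−0.0901·10/12) = 20.4008
Current forward F = (S − I)·e^(rT) = (615.52 − 20.4008)·e^(0.0901·14/12) = 595.1192 × 1.110840 = 661.0822
Value (long) = (F − K)·e^(−rT) = (661.0822 − 704.64) × 0.900219 = -39.2116
Value = -S$39.21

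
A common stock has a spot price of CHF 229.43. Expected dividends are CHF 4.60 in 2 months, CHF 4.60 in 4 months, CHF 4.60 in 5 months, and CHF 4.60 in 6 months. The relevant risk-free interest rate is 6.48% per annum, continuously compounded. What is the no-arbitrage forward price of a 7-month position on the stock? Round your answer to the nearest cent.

CHF 219.59

PV(dividends) I = 4.60·e^(−0.0648·2/12) + 4.60·e^(−0.0648·4/12) + 4.60·e^(−0.0648·5/12) + 4.60·e^(−0.0648·6/12)
I = 4.5506 + 4.5017 + 4.4775 + 4.4533 = 17.9831
F = (S − I)·e^(rT) = (229.43 − 17.9831) · e^(0.0648·7/12)
= 211.4469 · e^0.037800 = 211.4469 × 1.038524 = CHF 219.59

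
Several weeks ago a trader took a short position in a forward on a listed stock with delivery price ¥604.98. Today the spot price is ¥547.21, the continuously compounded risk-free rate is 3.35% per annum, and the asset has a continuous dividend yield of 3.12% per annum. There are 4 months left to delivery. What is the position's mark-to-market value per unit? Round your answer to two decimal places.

¥56.71

Current fair forward for the remaining 4 months: F = S·e^((r − q)·T), (r − q) = 0.0335 − 0.0312 = 0.0023
F = 547.21 · e^(0.0023 × 4/12) = 547.21 × 1.000767 = 547.6297
Value of long forward = (F − K)·e^(−rT) = (547.6297 − 604.98) · e^(−0.0335·4/12)
= -57.3503 × 0.988895 = -56.71
Short position value = −(long value) = ¥56.71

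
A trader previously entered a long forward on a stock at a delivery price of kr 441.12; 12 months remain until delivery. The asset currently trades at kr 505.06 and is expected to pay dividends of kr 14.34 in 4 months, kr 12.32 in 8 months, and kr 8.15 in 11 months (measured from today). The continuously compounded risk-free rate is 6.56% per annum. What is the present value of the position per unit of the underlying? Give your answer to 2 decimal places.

PV(remaining dividends) I = 14.34·e^(−0.0656·4/12) + 12.32·e^(−0.0656·8/12) + 8.15·e^(−0.0656·11/12) = 33.4970
Current forward F = (S − I)·e^(rT) = (505.06 − 33.4970)·e^(0.0656·12/12) = 471.5630 × 1.067800 = 503.5350
Value (long) = (F − K)·e^(−rT) = (503.5350 − 441.12) × 0.936505 = 58.4520
Value = kr 58.45

kr 58.45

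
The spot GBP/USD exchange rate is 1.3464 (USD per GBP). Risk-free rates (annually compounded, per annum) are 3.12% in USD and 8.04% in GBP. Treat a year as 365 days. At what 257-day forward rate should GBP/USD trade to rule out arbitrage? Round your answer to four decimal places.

By covered interest parity, F = S · (1+r_USD)^T / (1+r_GBP)^T
= 1.3464 × 1.021868 / 1.055959 = 1.3464 × 0.967716
F = 1.3029 USD per GBP

1.3029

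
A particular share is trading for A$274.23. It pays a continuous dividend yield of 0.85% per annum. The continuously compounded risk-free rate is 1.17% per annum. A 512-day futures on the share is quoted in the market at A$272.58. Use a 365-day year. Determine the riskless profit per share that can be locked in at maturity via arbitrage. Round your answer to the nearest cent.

Fair futures: F* = S·e^(carry·T), with carry = (r − q) = 0.0117 − 0.0085 = 0.0032
F* = 274.23 · e^(0.0032 × 512/365) = 274.23 · e^0.004489 = 274.23 × 1.004499 = A$275.4638
Market A$272.58 < fair A$275.4638: forward underpriced → reverse cash-and-carry (short spot, go long the forward).
At maturity, profit = |F_mkt − F*| = |272.58 − 275.4638| = A$2.88 per share

A$2.88 per share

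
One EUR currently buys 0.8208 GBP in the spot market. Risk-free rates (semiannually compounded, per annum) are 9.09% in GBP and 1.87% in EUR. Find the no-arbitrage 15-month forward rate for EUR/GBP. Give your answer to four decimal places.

By covered interest parity, F = S · (1+r_GBP/2)^(2T) / (1+r_EUR/2)^(2T)
= 0.8208 × 1.117527 / 1.023539 = 0.8208 × 1.091826
F = 0.8962 GBP per EUR

0.8962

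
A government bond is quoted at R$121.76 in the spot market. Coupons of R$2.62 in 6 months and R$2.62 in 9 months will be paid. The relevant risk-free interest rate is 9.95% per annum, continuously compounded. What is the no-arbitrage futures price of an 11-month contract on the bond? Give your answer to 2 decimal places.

PV(coupons) I = 2.62·e^(−0.0995·6/12) + 2.62·e^(−0.0995·9/12)
I = 2.4928 + 2.4316 = 4.9244
F = (S − I)·e^(rT) = (121.76 − 4.9244) · e^(0.0995·11/12)
= 116.8356 · e^0.091208 = 116.8356 × 1.095497 = R$127.99

R$127.99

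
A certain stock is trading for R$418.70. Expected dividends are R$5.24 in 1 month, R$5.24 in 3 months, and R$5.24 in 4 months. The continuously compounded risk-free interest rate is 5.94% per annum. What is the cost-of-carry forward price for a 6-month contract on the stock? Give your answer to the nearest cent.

R$415.34

PV(dividends) I = 5.24·e^(−0.0594·1/12) + 5.24·e^(−0.0594·3/12) + 5.24·e^(−0.0594·4/12)
I = 5.2141 + 5.1628 + 5.1373 = 15.5142
F = (S − I)·e^(rT) = (418.70 − 15.5142) · e^(0.0594·6/12)
= 403.1858 · e^0.029700 = 403.1858 × 1.030145 = R$415.34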